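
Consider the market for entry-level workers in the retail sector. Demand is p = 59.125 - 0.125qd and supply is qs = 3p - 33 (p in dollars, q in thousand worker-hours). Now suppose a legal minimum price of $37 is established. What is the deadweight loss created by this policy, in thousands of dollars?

Rearranging demand gives qd = 473 - 8p. Without the control the market clears where 473 - 8p = 3p - 33, i.e. p* = 46 and q* = 105.
The floor of 37 is below the equilibrium price 46, so it is not binding; the market clears at p* = 46, q* = 105.
Since the control does not bind, no trades are prevented and deadweight loss is zero.

0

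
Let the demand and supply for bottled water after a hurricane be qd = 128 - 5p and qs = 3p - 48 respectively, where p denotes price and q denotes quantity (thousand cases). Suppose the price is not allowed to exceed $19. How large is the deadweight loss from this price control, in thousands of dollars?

21.6

Setting quantity demanded equal to quantity supplied, 128 - 5p = 3p - 48, gives p* = 22 and q* = 18.
Since 19 < 22, the ceiling is binding.
At p = 19: qd = 128 - 5·19 = 33 and qs = 3·19 - 48 = 9.
Quantity traded falls to 9. At q = 9 the demand price is (128 - 9)/5 = 23.8 and the supply price is (48 + 9)/3 = 19.
Deadweight loss = ½ · (23.8 - 19) · (18 - 9) = ½ · 4.8 · 9 = 21.6.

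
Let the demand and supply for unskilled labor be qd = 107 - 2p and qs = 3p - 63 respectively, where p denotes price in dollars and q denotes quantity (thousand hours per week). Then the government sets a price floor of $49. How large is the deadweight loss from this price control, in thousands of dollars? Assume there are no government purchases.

Setting quantity demanded equal to quantity supplied, 107 - 2p = 3p - 63, gives p* = 34 and q* = 39.
Because the floor (49) lies above the market-clearing price, it is binding.
At p = 49: qd = 107 - 2·49 = 9 and qs = 3·49 - 63 = 84.
Quantity traded falls to 9. At q = 9 the demand price is (107 - 9)/2 = 49 and the supply price is (63 + 9)/3 = 24.
Deadweight loss = ½ · (49 - 24) · (39 - 9) = ½ · 25 · 30 = 375.

375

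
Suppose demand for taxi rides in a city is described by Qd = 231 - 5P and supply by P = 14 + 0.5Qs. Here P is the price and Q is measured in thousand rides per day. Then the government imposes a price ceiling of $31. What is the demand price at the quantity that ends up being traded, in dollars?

Rearranging supply gives Qs = 2P - 28. Equilibrium: 231 - 5P = 2P - 28, so 259 = 7P and P* = 37, Q* = 46.
Since 31 < 37, the ceiling is binding.
At P = 31: Qd = 231 - 5·31 = 76 and Qs = 2·31 - 28 = 34.
Only 34 units reach the market. On the demand curve, the marginal buyer's willingness to pay at Q = 34 is (231 - 34)/5 = 39.4.

39.4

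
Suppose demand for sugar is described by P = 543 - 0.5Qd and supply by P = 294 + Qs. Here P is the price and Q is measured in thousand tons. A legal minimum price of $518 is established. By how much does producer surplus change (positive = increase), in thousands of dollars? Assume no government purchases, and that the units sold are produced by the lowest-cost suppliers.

Rearranging demand gives Qd = 1086 - 2P; rearranging supply gives Qs = P - 294. In a free market, 1086 - 2P = P - 294 gives the equilibrium P* = 460, Q* = 166.
Because the floor (518) lies above the market-clearing price, it is binding.
At P = 518: Qd = 1086 - 2·518 = 50 and Qs = 518 - 294 = 224.
Producer surplus without the control is ½ · (460 - 294) · 166 = 13778.
With the floor, 50 units are sold at 518. The supply price at Q = 50 is 344, so PS = ½ · [(518 - 294) + (518 - 344)] · 50 = 9950.
Change in producer surplus = 9950 - 13778 = -3828.

-3828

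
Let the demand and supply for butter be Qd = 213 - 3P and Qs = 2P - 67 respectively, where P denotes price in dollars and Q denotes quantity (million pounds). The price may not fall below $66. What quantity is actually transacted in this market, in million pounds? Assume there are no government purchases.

15

Setting quantity demanded equal to quantity supplied, 213 - 3P = 2P - 67, gives P* = 56 and Q* = 45.
Since 66 > 56, the floor is binding.
At P = 66: Qd = 213 - 3·66 = 15 and Qs = 2·66 - 67 = 65.
The quantity actually transacted is the short side, demand: 15.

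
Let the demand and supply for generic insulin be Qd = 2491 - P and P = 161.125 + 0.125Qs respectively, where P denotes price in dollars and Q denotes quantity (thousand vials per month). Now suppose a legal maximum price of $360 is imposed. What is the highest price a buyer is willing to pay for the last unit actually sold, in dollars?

Rearranging supply gives Qs = 8P - 1289. Setting quantity demanded equal to quantity supplied, 2491 - P = 8P - 1289, gives P* = 420 and Q* = 2071.
Because the ceiling (360) lies below the market-clearing price, it is binding.
At P = 360: Qd = 2491 - 360 = 2131 and Qs = 8·360 - 1289 = 1591.
Only 1591 units reach the market. On the demand curve, the marginal buyer's willingness to pay at Q = 1591 is (2491 - 1591) = 900.

900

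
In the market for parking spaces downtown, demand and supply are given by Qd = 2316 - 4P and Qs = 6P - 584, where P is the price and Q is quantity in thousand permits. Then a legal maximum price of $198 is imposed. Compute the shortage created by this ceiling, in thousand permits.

Without the control the market clears where 2316 - 4P = 6P - 584, i.e. P* = 290 and Q* = 1156.
Because the ceiling (198) lies below the market-clearing price, it is binding.
At P = 198: Qd = 2316 - 4·198 = 1524 and Qs = 6·198 - 584 = 604.
Shortage = Qd - Qs = 1524 - 604 = 920.

920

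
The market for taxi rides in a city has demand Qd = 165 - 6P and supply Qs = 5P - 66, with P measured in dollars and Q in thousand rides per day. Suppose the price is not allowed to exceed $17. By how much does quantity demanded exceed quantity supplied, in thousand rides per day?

44

Setting quantity demanded equal to quantity supplied, 165 - 6P = 5P - 66, gives P* = 21 and Q* = 39.
The ceiling of 17 is below the equilibrium price 21, so it binds.
At P = 17: Qd = 165 - 6·17 = 63 and Qs = 5·17 - 66 = 19.
Shortage = Qd - Qs = 63 - 19 = 44.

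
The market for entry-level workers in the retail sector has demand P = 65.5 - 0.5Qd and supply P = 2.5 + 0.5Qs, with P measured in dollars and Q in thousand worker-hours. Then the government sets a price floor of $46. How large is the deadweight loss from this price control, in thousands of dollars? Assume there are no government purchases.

Rearranging demand gives Qd = 131 - 2P; rearranging supply gives Qs = 2P - 5. Equilibrium: 131 - 2P = 2P - 5, so 136 = 4P and P* = 34, Q* = 63.
The floor of 46 is above the equilibrium price 34, so it binds.
At P = 46: Qd = 131 - 2·46 = 39 and Qs = 2·46 - 5 = 87.
Quantity traded falls to 39. At Q = 39 the demand price is (131 - 39)/2 = 46 and the supply price is (5 + 39)/2 = 22.
Deadweight loss = ½ · (46 - 22) · (63 - 39) = ½ · 24 · 24 = 288.

288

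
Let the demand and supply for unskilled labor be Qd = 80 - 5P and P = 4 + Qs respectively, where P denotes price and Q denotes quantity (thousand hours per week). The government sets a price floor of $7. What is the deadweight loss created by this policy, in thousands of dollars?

0

Rearranging supply gives Qs = P - 4. Without the control the market clears where 80 - 5P = P - 4, i.e. P* = 14 and Q* = 10.
The floor of 7 is below the equilibrium price 14, so it is not binding; the market clears at P* = 14, Q* = 10.
Since the control does not bind, no trades are prevented and deadweight loss is zero.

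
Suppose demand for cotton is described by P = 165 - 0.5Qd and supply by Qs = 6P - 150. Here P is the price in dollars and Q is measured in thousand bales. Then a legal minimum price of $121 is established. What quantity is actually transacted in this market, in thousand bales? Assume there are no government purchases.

Rearranging demand gives Qd = 330 - 2P. Setting quantity demanded equal to quantity supplied, 330 - 2P = 6P - 150, gives P* = 60 and Q* = 210.
Because the floor (121) lies above the market-clearing price, it is binding.
At P = 121: Qd = 330 - 2·121 = 88 and Qs = 6·121 - 150 = 576.
The quantity actually transacted is the short side, demand: 88.

88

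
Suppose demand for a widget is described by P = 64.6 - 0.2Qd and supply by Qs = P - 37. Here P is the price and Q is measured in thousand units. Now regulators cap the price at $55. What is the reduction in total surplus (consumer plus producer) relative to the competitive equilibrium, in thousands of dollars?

15

Rearranging demand gives Qd = 323 - 5P. Equilibrium: 323 - 5P = P - 37, so 360 = 6P and P* = 60, Q* = 23.
Because the ceiling (55) lies below the market-clearing price, it is binding.
At P = 55: Qd = 323 - 5·55 = 48 and Qs = 55 - 37 = 18.
Quantity traded falls to 18. At Q = 18 the demand price is (323 - 18)/5 = 61 and the supply price is 37 + 18 = 55.
Deadweight loss = ½ · (61 - 55) · (23 - 18) = ½ · 6 · 5 = 15.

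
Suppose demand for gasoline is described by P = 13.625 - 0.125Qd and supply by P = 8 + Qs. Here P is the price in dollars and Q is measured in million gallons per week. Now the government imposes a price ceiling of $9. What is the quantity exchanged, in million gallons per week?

Rearranging demand gives Qd = 109 - 8P; rearranging supply gives Qs = P - 8. Setting quantity demanded equal to quantity supplied, 109 - 8P = P - 8, gives P* = 13 and Q* = 5.
The ceiling of 9 is below the equilibrium price 13, so it binds.
At P = 9: Qd = 109 - 8·9 = 37 and Qs = 9 - 8 = 1.
The quantity actually transacted is the short side, supply: 1.

1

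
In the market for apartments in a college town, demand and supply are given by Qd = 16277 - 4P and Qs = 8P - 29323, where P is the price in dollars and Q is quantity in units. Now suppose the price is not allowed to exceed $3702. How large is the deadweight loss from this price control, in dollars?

Equilibrium: 16277 - 4P = 8P - 29323, so 45600 = 12P and P* = 3800, Q* = 1077.
Since 3702 < 3800, the ceiling is binding.
At P = 3702: Qd = 16277 - 4·3702 = 1469 and Qs = 8·3702 - 29323 = 293.
Quantity traded falls to 293. At Q = 293 the demand price is (16277 - 293)/4 = 3996 and the supply price is (29323 + 293)/8 = 3702.
Deadweight loss = ½ · (3996 - 3702) · (1077 - 293) = ½ · 294 · 784 = 115248.

115248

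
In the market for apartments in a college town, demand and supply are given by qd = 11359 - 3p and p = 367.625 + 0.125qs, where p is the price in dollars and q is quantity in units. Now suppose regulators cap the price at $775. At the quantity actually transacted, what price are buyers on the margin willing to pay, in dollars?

2700

Rearranging supply gives qs = 8p - 2941. Without the control the market clears where 11359 - 3p = 8p - 2941, i.e. p* = 1300 and q* = 7459.
The ceiling of 775 is below the equilibrium price 1300, so it binds.
At p = 775: qd = 11359 - 3·775 = 9034 and qs = 8·775 - 2941 = 3259.
Only 3259 units reach the market. On the demand curve, the marginal buyer's willingness to pay at q = 3259 is (11359 - 3259)/3 = 2700.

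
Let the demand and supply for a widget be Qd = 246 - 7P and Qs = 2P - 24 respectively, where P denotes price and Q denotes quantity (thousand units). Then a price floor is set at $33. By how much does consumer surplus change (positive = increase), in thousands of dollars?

-76.5

Without the control the market clears where 246 - 7P = 2P - 24, i.e. P* = 30 and Q* = 36.
The floor of 33 is above the equilibrium price 30, so it binds.
At P = 33: Qd = 246 - 7·33 = 15 and Qs = 2·33 - 24 = 42.
Consumer surplus without the control is ½ · (246/7 - 30) · 36 = 648/7.
With the floor, consumers buy 15 units at 33, so CS = ½ · (246/7 - 33) · 15 = 225/14.
Change in consumer surplus = 225/14 - 648/7 = -76.5.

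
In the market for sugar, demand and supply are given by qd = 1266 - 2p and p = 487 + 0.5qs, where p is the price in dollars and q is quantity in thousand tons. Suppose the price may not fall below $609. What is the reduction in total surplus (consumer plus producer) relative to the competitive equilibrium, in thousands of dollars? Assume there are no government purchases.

Rearranging supply gives qs = 2p - 974. In a free market, 1266 - 2p = 2p - 974 gives the equilibrium p* = 560, q* = 146.
The floor of 609 is above the equilibrium price 560, so it binds.
At p = 609: qd = 1266 - 2·609 = 48 and qs = 2·609 - 974 = 244.
Quantity traded falls to 48. At q = 48 the demand price is (1266 - 48)/2 = 609 and the supply price is (974 + 48)/2 = 511.
Deadweight loss = ½ · (609 - 511) · (146 - 48) = ½ · 98 · 98 = 4802.

4802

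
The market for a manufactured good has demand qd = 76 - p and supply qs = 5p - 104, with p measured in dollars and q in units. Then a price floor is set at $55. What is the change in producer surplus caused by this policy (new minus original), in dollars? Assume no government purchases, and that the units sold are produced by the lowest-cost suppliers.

462.5

Equilibrium: 76 - p = 5p - 104, so 180 = 6p and p* = 30, q* = 46.
The floor of 55 is above the equilibrium price 30, so it binds.
At p = 55: qd = 76 - 55 = 21 and qs = 5·55 - 104 = 171.
Producer surplus without the control is ½ · (30 - 20.8) · 46 = 211.6.
With the floor, 21 units are sold at 55. The supply price at q = 21 is 25, so PS = ½ · [(55 - 20.8) + (55 - 25)] · 21 = 674.1.
Change in producer surplus = 674.1 - 211.6 = 462.5.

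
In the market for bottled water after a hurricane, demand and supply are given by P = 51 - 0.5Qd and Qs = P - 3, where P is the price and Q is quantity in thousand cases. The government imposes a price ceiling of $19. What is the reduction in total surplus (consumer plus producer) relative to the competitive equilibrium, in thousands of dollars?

Rearranging demand gives Qd = 102 - 2P. Equilibrium: 102 - 2P = P - 3, so 105 = 3P and P* = 35, Q* = 32.
The ceiling of 19 is below the equilibrium price 35, so it binds.
At P = 19: Qd = 102 - 2·19 = 64 and Qs = 19 - 3 = 16.
Quantity traded falls to 16. At Q = 16 the demand price is (102 - 16)/2 = 43 and the supply price is 3 + 16 = 19.
Deadweight loss = ½ · (43 - 19) · (32 - 16) = ½ · 24 · 16 = 192.

192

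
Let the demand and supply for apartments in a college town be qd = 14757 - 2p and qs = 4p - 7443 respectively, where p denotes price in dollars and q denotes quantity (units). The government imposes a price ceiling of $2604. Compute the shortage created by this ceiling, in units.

Setting quantity demanded equal to quantity supplied, 14757 - 2p = 4p - 7443, gives p* = 3700 and q* = 7357.
Since 2604 < 3700, the ceiling is binding.
At p = 2604: qd = 14757 - 2·2604 = 9549 and qs = 4·2604 - 7443 = 2973.
Shortage = qd - qs = 9549 - 2973 = 6576.

6576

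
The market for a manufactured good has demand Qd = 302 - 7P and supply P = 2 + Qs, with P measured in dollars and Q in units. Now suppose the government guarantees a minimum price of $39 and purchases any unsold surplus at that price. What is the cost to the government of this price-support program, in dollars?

Rearranging supply gives Qs = P - 2. In a free market, 302 - 7P = P - 2 gives the equilibrium P* = 38, Q* = 36.
The floor of 39 is above the equilibrium price 38, so it binds.
At P = 39: Qd = 302 - 7·39 = 29 and Qs = 39 - 2 = 37.
Surplus = Qs - Qd = 8.
Government expenditure = surplus × support price = 8 × 39 = 312.

312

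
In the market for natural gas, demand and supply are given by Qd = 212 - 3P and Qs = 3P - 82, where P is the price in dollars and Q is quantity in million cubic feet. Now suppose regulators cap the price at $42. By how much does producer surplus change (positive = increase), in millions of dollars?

Without the control the market clears where 212 - 3P = 3P - 82, i.e. P* = 49 and Q* = 65.
Since 42 < 49, the ceiling is binding.
At P = 42: Qd = 212 - 3·42 = 86 and Qs = 3·42 - 82 = 44.
Producer surplus without the control is ½ · (49 - 82/3) · 65 = 4225/6.
With the ceiling, producers sell 44 units at 42, so PS = ½ · (42 - 82/3) · 44 = 968/3.
Change in producer surplus = 968/3 - 4225/6 = -381.5.

-381.5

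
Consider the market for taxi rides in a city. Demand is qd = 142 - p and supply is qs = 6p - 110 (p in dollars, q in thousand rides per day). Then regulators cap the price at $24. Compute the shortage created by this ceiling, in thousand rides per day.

Equilibrium: 142 - p = 6p - 110, so 252 = 7p and p* = 36, q* = 106.
The ceiling of 24 is below the equilibrium price 36, so it binds.
At p = 24: qd = 142 - 24 = 118 and qs = 6·24 - 110 = 34.
Shortage = qd - qs = 118 - 34 = 84.

84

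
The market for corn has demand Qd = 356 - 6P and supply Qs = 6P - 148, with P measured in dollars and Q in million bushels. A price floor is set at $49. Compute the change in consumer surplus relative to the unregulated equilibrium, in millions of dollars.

-581

Setting quantity demanded equal to quantity supplied, 356 - 6P = 6P - 148, gives P* = 42 and Q* = 104.
The floor of 49 is above the equilibrium price 42, so it binds.
At P = 49: Qd = 356 - 6·49 = 62 and Qs = 6·49 - 148 = 146.
Consumer surplus without the control is ½ · (178/3 - 42) · 104 = 2704/3.
With the floor, consumers buy 62 units at 49, so CS = ½ · (178/3 - 49) · 62 = 961/3.
Change in consumer surplus = 961/3 - 2704/3 = -581.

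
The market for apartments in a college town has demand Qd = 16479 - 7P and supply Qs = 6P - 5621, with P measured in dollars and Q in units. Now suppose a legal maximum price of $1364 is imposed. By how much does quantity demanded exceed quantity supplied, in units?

Equilibrium: 16479 - 7P = 6P - 5621, so 22100 = 13P and P* = 1700, Q* = 4579.
Since 1364 < 1700, the ceiling is binding.
At P = 1364: Qd = 16479 - 7·1364 = 6931 and Qs = 6·1364 - 5621 = 2563.
Shortage = Qd - Qs = 6931 - 2563 = 4368.

4368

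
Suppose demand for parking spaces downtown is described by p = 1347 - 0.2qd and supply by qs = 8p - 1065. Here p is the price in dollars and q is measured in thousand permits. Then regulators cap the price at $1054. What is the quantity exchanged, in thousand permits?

3735

Rearranging demand gives qd = 6735 - 5p. Without the control the market clears where 6735 - 5p = 8p - 1065, i.e. p* = 600 and q* = 3735.
Since 1054 is above p* = 600, the ceiling does not bind and the free-market outcome prevails.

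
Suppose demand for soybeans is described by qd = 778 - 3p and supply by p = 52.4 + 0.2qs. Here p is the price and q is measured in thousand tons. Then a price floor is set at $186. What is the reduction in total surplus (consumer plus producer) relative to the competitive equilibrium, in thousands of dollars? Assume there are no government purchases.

7526.4

Rearranging supply gives qs = 5p - 262. Equilibrium: 778 - 3p = 5p - 262, so 1040 = 8p and p* = 130, q* = 388.
The floor of 186 is above the equilibrium price 130, so it binds.
At p = 186: qd = 778 - 3·186 = 220 and qs = 5·186 - 262 = 668.
Quantity traded falls to 220. At q = 220 the demand price is (778 - 220)/3 = 186 and the supply price is (262 + 220)/5 = 96.4.
Deadweight loss = ½ · (186 - 96.4) · (388 - 220) = ½ · 89.6 · 168 = 7526.4.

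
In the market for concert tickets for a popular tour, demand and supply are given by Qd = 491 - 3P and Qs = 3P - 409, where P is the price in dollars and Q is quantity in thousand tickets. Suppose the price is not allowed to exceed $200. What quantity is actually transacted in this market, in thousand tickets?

Equilibrium: 491 - 3P = 3P - 409, so 900 = 6P and P* = 150, Q* = 41.
Since 200 is above P* = 150, the ceiling does not bind and the free-market outcome prevails.

41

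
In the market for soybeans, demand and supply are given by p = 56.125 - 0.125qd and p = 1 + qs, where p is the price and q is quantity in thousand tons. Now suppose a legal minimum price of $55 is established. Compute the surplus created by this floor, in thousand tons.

Rearranging demand gives qd = 449 - 8p; rearranging supply gives qs = p - 1. Setting quantity demanded equal to quantity supplied, 449 - 8p = p - 1, gives p* = 50 and q* = 49.
The floor of 55 is above the equilibrium price 50, so it binds.
At p = 55: qd = 449 - 8·55 = 9 and qs = 55 - 1 = 54.
Surplus = qs - qd = 54 - 9 = 45.

45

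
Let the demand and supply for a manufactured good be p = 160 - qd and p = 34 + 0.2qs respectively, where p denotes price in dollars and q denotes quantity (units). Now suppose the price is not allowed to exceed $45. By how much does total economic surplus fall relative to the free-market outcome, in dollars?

1500

Rearranging demand gives qd = 160 - p; rearranging supply gives qs = 5p - 170. In a free market, 160 - p = 5p - 170 gives the equilibrium p* = 55, q* = 105.
Because the ceiling (45) lies below the market-clearing price, it is binding.
At p = 45: qd = 160 - 45 = 115 and qs = 5·45 - 170 = 55.
Quantity traded falls to 55. At q = 55 the demand price is 160 - 55 = 105 and the supply price is (170 + 55)/5 = 45.
Deadweight loss = ½ · (105 - 45) · (105 - 55) = ½ · 60 · 50 = 1500.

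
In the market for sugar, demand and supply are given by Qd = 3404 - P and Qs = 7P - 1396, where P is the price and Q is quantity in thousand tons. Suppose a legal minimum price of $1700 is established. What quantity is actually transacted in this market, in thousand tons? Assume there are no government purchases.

1704

In a free market, 3404 - P = 7P - 1396 gives the equilibrium P* = 600, Q* = 2804.
Since 1700 > 600, the floor is binding.
At P = 1700: Qd = 3404 - 1700 = 1704 and Qs = 7·1700 - 1396 = 10504.
The quantity actually transacted is the short side, demand: 1704.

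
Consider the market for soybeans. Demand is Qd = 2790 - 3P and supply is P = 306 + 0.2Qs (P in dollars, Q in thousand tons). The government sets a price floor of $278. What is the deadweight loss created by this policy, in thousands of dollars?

Rearranging supply gives Qs = 5P - 1530. Equilibrium: 2790 - 3P = 5P - 1530, so 4320 = 8P and P* = 540, Q* = 1170.
The floor of 278 is below the equilibrium price 540, so it is not binding; the market clears at P* = 540, Q* = 1170.
Since the control does not bind, no trades are prevented and deadweight loss is zero.

0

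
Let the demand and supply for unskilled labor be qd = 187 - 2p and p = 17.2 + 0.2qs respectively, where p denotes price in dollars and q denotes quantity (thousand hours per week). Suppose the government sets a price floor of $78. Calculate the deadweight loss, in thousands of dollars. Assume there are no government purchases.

2129.4

Rearranging supply gives qs = 5p - 86. Without the control the market clears where 187 - 2p = 5p - 86, i.e. p* = 39 and q* = 109.
Since 78 > 39, the floor is binding.
At p = 78: qd = 187 - 2·78 = 31 and qs = 5·78 - 86 = 304.
Quantity traded falls to 31. At q = 31 the demand price is (187 - 31)/2 = 78 and the supply price is (86 + 31)/5 = 23.4.
Deadweight loss = ½ · (78 - 23.4) · (109 - 31) = ½ · 54.6 · 78 = 2129.4.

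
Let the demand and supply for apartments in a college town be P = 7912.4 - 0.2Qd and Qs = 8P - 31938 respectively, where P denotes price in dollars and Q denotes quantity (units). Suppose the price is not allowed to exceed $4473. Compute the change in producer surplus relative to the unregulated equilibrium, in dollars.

Rearranging demand gives Qd = 39562 - 5P. Without the control the market clears where 39562 - 5P = 8P - 31938, i.e. P* = 5500 and Q* = 12062.
Because the ceiling (4473) lies below the market-clearing price, it is binding.
At P = 4473: Qd = 39562 - 5·4473 = 17197 and Qs = 8·4473 - 31938 = 3846.
Producer surplus without the control is ½ · (5500 - 3992.25) · 12062 = 9093240.25.
With the ceiling, producers sell 3846 units at 4473, so PS = ½ · (4473 - 3992.25) · 3846 = 924482.25.
Change in producer surplus = 924482.25 - 9093240.25 = -8168758.

-8168758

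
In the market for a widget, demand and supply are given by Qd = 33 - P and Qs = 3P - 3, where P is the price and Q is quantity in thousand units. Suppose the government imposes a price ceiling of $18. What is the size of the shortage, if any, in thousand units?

0

Equilibrium: 33 - P = 3P - 3, so 36 = 4P and P* = 9, Q* = 24.
Since 18 is above P* = 9, the ceiling does not bind and the free-market outcome prevails.
Since the control does not bind, there is no shortage.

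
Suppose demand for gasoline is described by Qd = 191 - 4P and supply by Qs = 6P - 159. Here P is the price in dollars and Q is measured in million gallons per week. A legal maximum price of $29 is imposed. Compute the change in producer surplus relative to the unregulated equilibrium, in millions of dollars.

Equilibrium: 191 - 4P = 6P - 159, so 350 = 10P and P* = 35, Q* = 51.
Since 29 < 35, the ceiling is binding.
At P = 29: Qd = 191 - 4·29 = 75 and Qs = 6·29 - 159 = 15.
Producer surplus without the control is ½ · (35 - 26.5) · 51 = 216.75.
With the ceiling, producers sell 15 units at 29, so PS = ½ · (29 - 26.5) · 15 = 18.75.
Change in producer surplus = 18.75 - 216.75 = -198.

-198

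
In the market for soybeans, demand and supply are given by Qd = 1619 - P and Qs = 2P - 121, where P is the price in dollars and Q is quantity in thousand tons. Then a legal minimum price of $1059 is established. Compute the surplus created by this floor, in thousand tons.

1437

Setting quantity demanded equal to quantity supplied, 1619 - P = 2P - 121, gives P* = 580 and Q* = 1039.
Since 1059 > 580, the floor is binding.
At P = 1059: Qd = 1619 - 1059 = 560 and Qs = 2·1059 - 121 = 1997.
Surplus = Qs - Qd = 1997 - 560 = 1437.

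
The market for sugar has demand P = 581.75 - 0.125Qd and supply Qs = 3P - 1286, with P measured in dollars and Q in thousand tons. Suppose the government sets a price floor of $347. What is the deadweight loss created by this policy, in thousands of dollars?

0

Rearranging demand gives Qd = 4654 - 8P. Equilibrium: 4654 - 8P = 3P - 1286, so 5940 = 11P and P* = 540, Q* = 334.
Since 347 is below P* = 540, the floor does not bind and the free-market outcome prevails.
Since the control does not bind, no trades are prevented and deadweight loss is zero.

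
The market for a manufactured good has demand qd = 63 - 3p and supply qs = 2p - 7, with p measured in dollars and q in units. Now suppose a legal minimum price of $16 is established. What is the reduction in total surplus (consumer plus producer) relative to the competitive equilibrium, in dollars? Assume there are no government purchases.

In a free market, 63 - 3p = 2p - 7 gives the equilibrium p* = 14, q* = 21.
Since 16 > 14, the floor is binding.
At p = 16: qd = 63 - 3·16 = 15 and qs = 2·16 - 7 = 25.
Quantity traded falls to 15. At q = 15 the demand price is (63 - 15)/3 = 16 and the supply price is (7 + 15)/2 = 11.
Deadweight loss = ½ · (16 - 11) · (21 - 15) = ½ · 5 · 6 = 15.

15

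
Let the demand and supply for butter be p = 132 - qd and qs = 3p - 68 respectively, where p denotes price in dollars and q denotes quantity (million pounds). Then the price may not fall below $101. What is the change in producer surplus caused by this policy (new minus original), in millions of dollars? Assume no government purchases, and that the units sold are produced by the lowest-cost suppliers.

Rearranging demand gives qd = 132 - p. Equilibrium: 132 - p = 3p - 68, so 200 = 4p and p* = 50, q* = 82.
The floor of 101 is above the equilibrium price 50, so it binds.
At p = 101: qd = 132 - 101 = 31 and qs = 3·101 - 68 = 235.
Producer surplus without the control is ½ · (50 - 68/3) · 82 = 3362/3.
With the floor, 31 units are sold at 101. The supply price at q = 31 is 33, so PS = ½ · [(101 - 68/3) + (101 - 33)] · 31 = 13609/6.
Change in producer surplus = 13609/6 - 3362/3 = 1147.5.

1147.5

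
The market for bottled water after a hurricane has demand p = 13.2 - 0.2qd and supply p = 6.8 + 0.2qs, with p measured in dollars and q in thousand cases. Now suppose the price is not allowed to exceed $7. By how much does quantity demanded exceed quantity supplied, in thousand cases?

Rearranging demand gives qd = 66 - 5p; rearranging supply gives qs = 5p - 34. Without the control the market clears where 66 - 5p = 5p - 34, i.e. p* = 10 and q* = 16.
Because the ceiling (7) lies below the market-clearing price, it is binding.
At p = 7: qd = 66 - 5·7 = 31 and qs = 5·7 - 34 = 1.
Shortage = qd - qs = 31 - 1 = 30.

30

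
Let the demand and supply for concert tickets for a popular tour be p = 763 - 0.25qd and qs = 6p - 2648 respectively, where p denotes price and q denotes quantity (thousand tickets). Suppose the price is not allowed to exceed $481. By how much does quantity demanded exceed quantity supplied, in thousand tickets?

890

Rearranging demand gives qd = 3052 - 4p. Setting quantity demanded equal to quantity supplied, 3052 - 4p = 6p - 2648, gives p* = 570 and q* = 772.
The ceiling of 481 is below the equilibrium price 570, so it binds.
At p = 481: qd = 3052 - 4·481 = 1128 and qs = 6·481 - 2648 = 238.
Shortage = qd - qs = 1128 - 238 = 890.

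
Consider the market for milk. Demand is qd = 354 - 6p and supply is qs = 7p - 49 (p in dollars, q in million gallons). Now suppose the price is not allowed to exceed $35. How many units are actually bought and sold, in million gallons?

168

Without the control the market clears where 354 - 6p = 7p - 49, i.e. p* = 31 and q* = 168.
The ceiling of 35 is above the equilibrium price 31, so it is not binding; the market clears at p* = 31, q* = 168.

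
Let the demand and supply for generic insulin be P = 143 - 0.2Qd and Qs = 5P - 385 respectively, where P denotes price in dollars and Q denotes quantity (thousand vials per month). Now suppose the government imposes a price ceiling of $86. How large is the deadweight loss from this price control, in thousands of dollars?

2880

Rearranging demand gives Qd = 715 - 5P. Without the control the market clears where 715 - 5P = 5P - 385, i.e. P* = 110 and Q* = 165.
The ceiling of 86 is below the equilibrium price 110, so it binds.
At P = 86: Qd = 715 - 5·86 = 285 and Qs = 5·86 - 385 = 45.
Quantity traded falls to 45. At Q = 45 the demand price is (715 - 45)/5 = 134 and the supply price is (385 + 45)/5 = 86.
Deadweight loss = ½ · (134 - 86) · (165 - 45) = ½ · 48 · 120 = 2880.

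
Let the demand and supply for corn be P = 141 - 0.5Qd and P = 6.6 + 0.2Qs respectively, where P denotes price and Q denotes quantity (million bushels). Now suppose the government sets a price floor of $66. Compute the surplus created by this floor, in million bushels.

147

Rearranging demand gives Qd = 282 - 2P; rearranging supply gives Qs = 5P - 33. Without the control the market clears where 282 - 2P = 5P - 33, i.e. P* = 45 and Q* = 192.
Since 66 > 45, the floor is binding.
At P = 66: Qd = 282 - 2·66 = 150 and Qs = 5·66 - 33 = 297.
Surplus = Qs - Qd = 297 - 150 = 147.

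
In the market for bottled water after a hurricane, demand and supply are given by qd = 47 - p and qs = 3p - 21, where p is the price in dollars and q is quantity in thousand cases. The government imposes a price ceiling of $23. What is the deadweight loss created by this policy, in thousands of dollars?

0

Setting quantity demanded equal to quantity supplied, 47 - p = 3p - 21, gives p* = 17 and q* = 30.
Since 23 is above p* = 17, the ceiling does not bind and the free-market outcome prevails.
Since the control does not bind, no trades are prevented and deadweight loss is zero.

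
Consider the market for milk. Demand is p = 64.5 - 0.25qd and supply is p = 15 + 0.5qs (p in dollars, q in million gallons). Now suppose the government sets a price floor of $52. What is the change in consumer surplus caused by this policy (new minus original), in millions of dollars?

-232

Rearranging demand gives qd = 258 - 4p; rearranging supply gives qs = 2p - 30. Setting quantity demanded equal to quantity supplied, 258 - 4p = 2p - 30, gives p* = 48 and q* = 66.
Because the floor (52) lies above the market-clearing price, it is binding.
At p = 52: qd = 258 - 4·52 = 50 and qs = 2·52 - 30 = 74.
Consumer surplus without the control is ½ · (64.5 - 48) · 66 = 544.5.
With the floor, consumers buy 50 units at 52, so CS = ½ · (64.5 - 52) · 50 = 312.5.
Change in consumer surplus = 312.5 - 544.5 = -232.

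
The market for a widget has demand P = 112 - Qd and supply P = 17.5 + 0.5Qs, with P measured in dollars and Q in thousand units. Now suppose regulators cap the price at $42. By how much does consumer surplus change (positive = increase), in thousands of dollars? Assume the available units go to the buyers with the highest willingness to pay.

245

Rearranging demand gives Qd = 112 - P; rearranging supply gives Qs = 2P - 35. In a free market, 112 - P = 2P - 35 gives the equilibrium P* = 49, Q* = 63.
Because the ceiling (42) lies below the market-clearing price, it is binding.
At P = 42: Qd = 112 - 42 = 70 and Qs = 2·42 - 35 = 49.
Consumer surplus without the control is ½ · (112 - 49) · 63 = 1984.5.
With the ceiling, 49 units are sold at 42 (assume they go to the highest-value buyers). The demand price at Q = 49 is 63, so CS = ½ · [(112 - 42) + (63 - 42)] · 49 = 2229.5.
Change in consumer surplus = 2229.5 - 1984.5 = 245.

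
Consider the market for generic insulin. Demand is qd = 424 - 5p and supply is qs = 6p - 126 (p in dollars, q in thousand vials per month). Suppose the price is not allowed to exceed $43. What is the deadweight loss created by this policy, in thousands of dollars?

323.4

In a free market, 424 - 5p = 6p - 126 gives the equilibrium p* = 50, q* = 174.
Since 43 < 50, the ceiling is binding.
At p = 43: qd = 424 - 5·43 = 209 and qs = 6·43 - 126 = 132.
Quantity traded falls to 132. At q = 132 the demand price is (424 - 132)/5 = 58.4 and the supply price is (126 + 132)/6 = 43.
Deadweight loss = ½ · (58.4 - 43) · (174 - 132) = ½ · 15.4 · 42 = 323.4.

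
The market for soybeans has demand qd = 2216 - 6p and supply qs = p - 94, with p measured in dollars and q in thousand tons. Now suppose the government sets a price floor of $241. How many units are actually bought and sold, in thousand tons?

Without the control the market clears where 2216 - 6p = p - 94, i.e. p* = 330 and q* = 236.
The floor of 241 is below the equilibrium price 330, so it is not binding; the market clears at p* = 330, q* = 236.

236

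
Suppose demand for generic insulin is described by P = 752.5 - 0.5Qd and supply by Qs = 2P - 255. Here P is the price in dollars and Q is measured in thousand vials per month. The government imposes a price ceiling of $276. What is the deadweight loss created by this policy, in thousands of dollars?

53792

Rearranging demand gives Qd = 1505 - 2P. In a free market, 1505 - 2P = 2P - 255 gives the equilibrium P* = 440, Q* = 625.
Since 276 < 440, the ceiling is binding.
At P = 276: Qd = 1505 - 2·276 = 953 and Qs = 2·276 - 255 = 297.
Quantity traded falls to 297. At Q = 297 the demand price is (1505 - 297)/2 = 604 and the supply price is (255 + 297)/2 = 276.
Deadweight loss = ½ · (604 - 276) · (625 - 297) = ½ · 328 · 328 = 53792.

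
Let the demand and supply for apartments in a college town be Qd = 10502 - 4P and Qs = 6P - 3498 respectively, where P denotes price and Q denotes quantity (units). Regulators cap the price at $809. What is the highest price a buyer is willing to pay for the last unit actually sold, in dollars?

Setting quantity demanded equal to quantity supplied, 10502 - 4P = 6P - 3498, gives P* = 1400 and Q* = 4902.
Since 809 < 1400, the ceiling is binding.
At P = 809: Qd = 10502 - 4·809 = 7266 and Qs = 6·809 - 3498 = 1356.
Only 1356 units reach the market. On the demand curve, the marginal buyer's willingness to pay at Q = 1356 is (10502 - 1356)/4 = 2286.5.

2286.5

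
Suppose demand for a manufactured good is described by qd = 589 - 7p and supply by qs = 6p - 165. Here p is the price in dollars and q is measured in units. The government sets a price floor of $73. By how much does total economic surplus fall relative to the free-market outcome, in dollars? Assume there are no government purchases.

Without the control the market clears where 589 - 7p = 6p - 165, i.e. p* = 58 and q* = 183.
Because the floor (73) lies above the market-clearing price, it is binding.
At p = 73: qd = 589 - 7·73 = 78 and qs = 6·73 - 165 = 273.
Quantity traded falls to 78. At q = 78 the demand price is (589 - 78)/7 = 73 and the supply price is (165 + 78)/6 = 40.5.
Deadweight loss = ½ · (73 - 40.5) · (183 - 78) = ½ · 32.5 · 105 = 1706.25.

1706.25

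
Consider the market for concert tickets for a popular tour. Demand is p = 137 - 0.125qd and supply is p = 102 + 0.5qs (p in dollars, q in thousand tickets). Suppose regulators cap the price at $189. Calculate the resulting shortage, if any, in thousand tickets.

0

Rearranging demand gives qd = 1096 - 8p; rearranging supply gives qs = 2p - 204. Equilibrium: 1096 - 8p = 2p - 204, so 1300 = 10p and p* = 130, q* = 56.
The ceiling of 189 is above the equilibrium price 130, so it is not binding; the market clears at p* = 130, q* = 56.
Since the control does not bind, there is no shortage.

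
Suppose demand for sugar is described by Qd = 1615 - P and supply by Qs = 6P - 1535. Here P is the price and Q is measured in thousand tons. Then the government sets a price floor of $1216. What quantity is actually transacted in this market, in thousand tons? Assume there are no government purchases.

399

Setting quantity demanded equal to quantity supplied, 1615 - P = 6P - 1535, gives P* = 450 and Q* = 1165.
Because the floor (1216) lies above the market-clearing price, it is binding.
At P = 1216: Qd = 1615 - 1216 = 399 and Qs = 6·1216 - 1535 = 5761.
The quantity actually transacted is the short side, demand: 399.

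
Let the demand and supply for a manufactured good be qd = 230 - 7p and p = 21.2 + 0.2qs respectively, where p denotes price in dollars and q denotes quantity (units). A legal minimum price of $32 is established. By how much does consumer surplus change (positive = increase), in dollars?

Rearranging supply gives qs = 5p - 106. Equilibrium: 230 - 7p = 5p - 106, so 336 = 12p and p* = 28, q* = 34.
Because the floor (32) lies above the market-clearing price, it is binding.
At p = 32: qd = 230 - 7·32 = 6 and qs = 5·32 - 106 = 54.
Consumer surplus without the control is ½ · (230/7 - 28) · 34 = 578/7.
With the floor, consumers buy 6 units at 32, so CS = ½ · (230/7 - 32) · 6 = 18/7.
Change in consumer surplus = 18/7 - 578/7 = -80.

-80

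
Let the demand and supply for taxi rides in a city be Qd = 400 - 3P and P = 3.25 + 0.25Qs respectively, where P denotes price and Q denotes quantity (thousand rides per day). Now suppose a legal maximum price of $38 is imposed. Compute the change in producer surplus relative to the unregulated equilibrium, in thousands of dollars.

-3801

Rearranging supply gives Qs = 4P - 13. Without the control the market clears where 400 - 3P = 4P - 13, i.e. P* = 59 and Q* = 223.
The ceiling of 38 is below the equilibrium price 59, so it binds.
At P = 38: Qd = 400 - 3·38 = 286 and Qs = 4·38 - 13 = 139.
Producer surplus without the control is ½ · (59 - 3.25) · 223 = 6216.125.
With the ceiling, producers sell 139 units at 38, so PS = ½ · (38 - 3.25) · 139 = 2415.125.
Change in producer surplus = 2415.125 - 6216.125 = -3801.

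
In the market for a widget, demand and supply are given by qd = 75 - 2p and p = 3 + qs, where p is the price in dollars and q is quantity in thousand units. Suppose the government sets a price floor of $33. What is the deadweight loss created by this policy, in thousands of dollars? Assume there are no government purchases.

Rearranging supply gives qs = p - 3. Without the control the market clears where 75 - 2p = p - 3, i.e. p* = 26 and q* = 23.
Since 33 > 26, the floor is binding.
At p = 33: qd = 75 - 2·33 = 9 and qs = 33 - 3 = 30.
Quantity traded falls to 9. At q = 9 the demand price is (75 - 9)/2 = 33 and the supply price is 3 + 9 = 12.
Deadweight loss = ½ · (33 - 12) · (23 - 9) = ½ · 21 · 14 = 147.

147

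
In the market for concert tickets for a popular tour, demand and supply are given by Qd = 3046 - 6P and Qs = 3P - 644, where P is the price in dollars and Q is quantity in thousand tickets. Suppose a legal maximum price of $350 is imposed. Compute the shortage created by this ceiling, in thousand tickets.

540

Equilibrium: 3046 - 6P = 3P - 644, so 3690 = 9P and P* = 410, Q* = 586.
Since 350 < 410, the ceiling is binding.
At P = 350: Qd = 3046 - 6·350 = 946 and Qs = 3·350 - 644 = 406.
Shortage = Qd - Qs = 946 - 406 = 540.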